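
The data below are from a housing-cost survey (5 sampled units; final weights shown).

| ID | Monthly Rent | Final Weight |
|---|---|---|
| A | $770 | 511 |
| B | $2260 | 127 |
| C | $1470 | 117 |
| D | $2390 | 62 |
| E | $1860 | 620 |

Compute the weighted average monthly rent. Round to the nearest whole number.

1499

Weighted sum = 770×511 + 2260×127 + 1470×117 + 2390×62 + 1860×620
  = 393470 + 287020 + 171990 + 148180 + 1153200 = 2153860
Sum of weights = 511 + 127 + 117 + 62 + 620 = 1437
Weighted mean = 2153860 / 1437 = 1498.8587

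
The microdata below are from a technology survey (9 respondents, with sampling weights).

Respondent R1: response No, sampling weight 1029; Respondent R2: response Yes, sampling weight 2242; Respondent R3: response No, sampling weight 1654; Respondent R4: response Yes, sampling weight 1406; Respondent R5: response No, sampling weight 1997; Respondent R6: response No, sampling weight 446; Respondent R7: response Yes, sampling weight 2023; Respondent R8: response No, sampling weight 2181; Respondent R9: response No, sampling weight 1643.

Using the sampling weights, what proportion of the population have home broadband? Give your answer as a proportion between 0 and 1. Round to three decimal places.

Sum of weights for 'Yes' = 2242 + 1406 + 2023 = 5671
Total weight = 1029 + 2242 + 1654 + 1406 + 1997 + 446 + 2023 + 2181 + 1643 = 14621
Weighted proportion = 5671 / 14621 = 0.38786677

0.388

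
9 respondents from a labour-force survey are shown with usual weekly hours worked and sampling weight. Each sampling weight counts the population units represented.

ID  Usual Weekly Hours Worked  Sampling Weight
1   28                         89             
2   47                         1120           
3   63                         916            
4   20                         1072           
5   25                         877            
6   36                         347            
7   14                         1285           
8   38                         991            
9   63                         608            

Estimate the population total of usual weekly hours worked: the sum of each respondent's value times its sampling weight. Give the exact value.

Weighted total = 28×89 + 47×1120 + 63×916 + 20×1072 + 25×877 + 36×347 + 14×1285 + 38×991 + 63×608
  = 2492 + 52640 + 57708 + 21440 + 21925 + 12492 + 17990 + 37658 + 38304 = 262649

262649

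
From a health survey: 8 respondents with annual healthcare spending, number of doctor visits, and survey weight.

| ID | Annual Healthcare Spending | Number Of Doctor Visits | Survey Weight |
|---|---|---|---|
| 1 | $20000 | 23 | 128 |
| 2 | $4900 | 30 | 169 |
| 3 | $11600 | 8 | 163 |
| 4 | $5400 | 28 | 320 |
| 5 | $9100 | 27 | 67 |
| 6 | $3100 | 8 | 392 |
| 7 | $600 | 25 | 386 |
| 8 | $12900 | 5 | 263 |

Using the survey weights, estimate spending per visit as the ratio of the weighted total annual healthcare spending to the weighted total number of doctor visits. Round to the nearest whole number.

364

Σ wᵢ·y = 20000×128 + 4900×169 + 11600×163 + 5400×320 + 9100×67 + 3100×392 + 600×386 + 12900×263
  = 2560000 + 828100 + 1890800 + 1728000 + 609700 + 1215200 + 231600 + 3392700 = 12456100
Σ wᵢ·x = 34188
Ratio = 12456100 / 34188 = 364.34129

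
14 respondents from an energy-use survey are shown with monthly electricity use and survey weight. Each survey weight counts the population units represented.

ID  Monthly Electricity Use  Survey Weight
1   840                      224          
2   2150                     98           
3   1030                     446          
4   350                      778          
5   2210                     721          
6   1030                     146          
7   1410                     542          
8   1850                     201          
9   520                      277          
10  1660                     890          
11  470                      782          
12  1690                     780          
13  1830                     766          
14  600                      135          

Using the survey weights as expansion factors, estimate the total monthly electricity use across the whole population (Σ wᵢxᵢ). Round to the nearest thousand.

Weighted total = 8800360

8800000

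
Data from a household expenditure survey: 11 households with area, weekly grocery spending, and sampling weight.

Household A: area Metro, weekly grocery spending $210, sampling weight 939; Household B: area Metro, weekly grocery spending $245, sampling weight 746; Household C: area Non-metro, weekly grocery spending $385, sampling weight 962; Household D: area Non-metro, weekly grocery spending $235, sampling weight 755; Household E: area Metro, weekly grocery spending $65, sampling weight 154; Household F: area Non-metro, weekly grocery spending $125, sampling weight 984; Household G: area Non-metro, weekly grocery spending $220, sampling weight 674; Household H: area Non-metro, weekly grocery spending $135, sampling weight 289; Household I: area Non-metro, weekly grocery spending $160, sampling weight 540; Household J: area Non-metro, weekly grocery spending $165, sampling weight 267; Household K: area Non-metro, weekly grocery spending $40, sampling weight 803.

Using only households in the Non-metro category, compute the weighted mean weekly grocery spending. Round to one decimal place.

193.5

Non-metro rows: C, D, F, G, H, I, J, K
Weighted sum = 385×962 + 235×755 + 125×984 + 220×674 + 135×289 + 160×540 + 165×267 + 40×803
  = 370370 + 177425 + 123000 + 148280 + 39015 + 86400 + 44055 + 32120 = 1020665
Sum of weights = 962 + 755 + 984 + 674 + 289 + 540 + 267 + 803 = 5274
Weighted mean = 1020665 / 5274 = 193.52768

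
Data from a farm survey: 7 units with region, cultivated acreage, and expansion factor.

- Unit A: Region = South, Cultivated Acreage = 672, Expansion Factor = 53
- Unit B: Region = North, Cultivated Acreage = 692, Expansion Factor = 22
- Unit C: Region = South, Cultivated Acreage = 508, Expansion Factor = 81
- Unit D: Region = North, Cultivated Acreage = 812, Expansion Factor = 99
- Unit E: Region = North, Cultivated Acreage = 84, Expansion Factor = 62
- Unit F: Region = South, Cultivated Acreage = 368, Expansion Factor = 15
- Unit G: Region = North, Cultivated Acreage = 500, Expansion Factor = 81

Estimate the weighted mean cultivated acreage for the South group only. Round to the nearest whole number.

South rows: A, C, F
Weighted sum = 672×53 + 508×81 + 368×15
  = 35616 + 41148 + 5520 = 82284
Sum of weights = 53 + 81 + 15 = 149
Weighted mean = 82284 / 149 = 552.24161

552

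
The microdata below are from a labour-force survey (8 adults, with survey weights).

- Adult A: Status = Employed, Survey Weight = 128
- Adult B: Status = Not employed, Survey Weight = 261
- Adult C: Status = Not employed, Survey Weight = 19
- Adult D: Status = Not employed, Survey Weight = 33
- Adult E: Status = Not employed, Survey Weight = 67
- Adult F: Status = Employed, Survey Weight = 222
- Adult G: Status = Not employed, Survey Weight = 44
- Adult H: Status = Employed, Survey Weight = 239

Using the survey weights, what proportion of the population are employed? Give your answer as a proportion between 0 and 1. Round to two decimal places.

0.58

Sum of weights for 'Employed' = 128 + 222 + 239 = 589
Total weight = 128 + 261 + 19 + 33 + 67 + 222 + 44 + 239 = 1013
Weighted proportion = 589 / 1013 = 0.58144126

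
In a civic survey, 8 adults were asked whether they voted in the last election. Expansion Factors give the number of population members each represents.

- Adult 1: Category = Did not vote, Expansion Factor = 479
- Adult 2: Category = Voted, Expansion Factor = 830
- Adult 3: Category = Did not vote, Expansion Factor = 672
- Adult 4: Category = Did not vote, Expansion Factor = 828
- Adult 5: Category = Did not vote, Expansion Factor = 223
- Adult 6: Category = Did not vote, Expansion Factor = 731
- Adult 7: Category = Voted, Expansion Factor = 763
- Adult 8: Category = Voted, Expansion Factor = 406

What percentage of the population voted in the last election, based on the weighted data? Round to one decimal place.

Sum of weights for 'Voted' = 830 + 763 + 406 = 1999
Total weight = 479 + 830 + 672 + 828 + 223 + 731 + 763 + 406 = 4932
Weighted proportion = 1999 / 4932 = 0.40531225 → 40.531225%

40.5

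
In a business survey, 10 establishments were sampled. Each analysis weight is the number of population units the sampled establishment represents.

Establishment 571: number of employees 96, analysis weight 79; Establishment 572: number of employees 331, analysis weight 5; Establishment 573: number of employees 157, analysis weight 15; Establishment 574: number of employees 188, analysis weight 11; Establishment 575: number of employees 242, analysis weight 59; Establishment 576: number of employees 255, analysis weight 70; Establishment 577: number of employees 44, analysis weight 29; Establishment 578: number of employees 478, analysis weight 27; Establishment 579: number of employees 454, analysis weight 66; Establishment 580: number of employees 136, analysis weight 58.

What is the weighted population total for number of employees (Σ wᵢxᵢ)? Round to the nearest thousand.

98000

Weighted total = 96×79 + 331×5 + 157×15 + 188×11 + 242×59 + 255×70 + 44×29 + 478×27 + 454×66 + 136×58
  = 7584 + 1655 + 2355 + 2068 + 14278 + 17850 + 1276 + 12906 + 29964 + 7888 = 97824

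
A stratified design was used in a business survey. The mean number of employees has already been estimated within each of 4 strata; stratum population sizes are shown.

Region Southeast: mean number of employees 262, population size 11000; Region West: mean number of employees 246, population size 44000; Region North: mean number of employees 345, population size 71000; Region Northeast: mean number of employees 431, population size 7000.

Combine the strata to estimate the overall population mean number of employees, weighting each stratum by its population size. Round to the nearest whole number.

310

Σ Nₕ·x̄ₕ = 262×11000 + 246×44000 + 345×71000 + 431×7000
  = 2882000 + 10824000 + 24495000 + 3017000 = 41218000
Σ Nₕ = 11000 + 44000 + 71000 + 7000 = 133000
Overall mean = 41218000 / 133000 = 309.90977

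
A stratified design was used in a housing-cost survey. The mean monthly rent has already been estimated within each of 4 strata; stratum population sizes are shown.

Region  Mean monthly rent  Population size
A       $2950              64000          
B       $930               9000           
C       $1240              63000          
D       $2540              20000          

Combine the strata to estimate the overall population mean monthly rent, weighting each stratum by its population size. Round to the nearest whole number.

Σ Nₕ·x̄ₕ = 2950×64000 + 930×9000 + 1240×63000 + 2540×20000
  = 188800000 + 8370000 + 78120000 + 50800000 = 326090000
Σ Nₕ = 64000 + 9000 + 63000 + 20000 = 156000
Overall mean = 326090000 / 156000 = 2090.3205

2090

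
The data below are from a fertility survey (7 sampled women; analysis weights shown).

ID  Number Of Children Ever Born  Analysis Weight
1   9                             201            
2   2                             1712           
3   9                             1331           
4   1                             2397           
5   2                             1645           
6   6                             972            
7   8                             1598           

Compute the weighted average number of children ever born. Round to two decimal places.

4.21

Weighted sum = 9×201 + 2×1712 + 9×1331 + 1×2397 + 2×1645 + 6×972 + 8×1598
  = 1809 + 3424 + 11979 + 2397 + 3290 + 5832 + 12784 = 41515
Sum of weights = 201 + 1712 + 1331 + 2397 + 1645 + 972 + 1598 = 9856
Weighted mean = 41515 / 9856 = 4.212155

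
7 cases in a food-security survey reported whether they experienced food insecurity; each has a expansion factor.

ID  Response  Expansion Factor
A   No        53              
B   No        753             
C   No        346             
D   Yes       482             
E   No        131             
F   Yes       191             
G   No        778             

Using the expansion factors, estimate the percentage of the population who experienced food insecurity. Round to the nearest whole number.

25

Sum of weights for 'Yes' = 482 + 191 = 673
Total weight = 53 + 753 + 346 + 482 + 131 + 191 + 778 = 2734
Weighted proportion = 673 / 2734 = 0.24615947 → 24.615947%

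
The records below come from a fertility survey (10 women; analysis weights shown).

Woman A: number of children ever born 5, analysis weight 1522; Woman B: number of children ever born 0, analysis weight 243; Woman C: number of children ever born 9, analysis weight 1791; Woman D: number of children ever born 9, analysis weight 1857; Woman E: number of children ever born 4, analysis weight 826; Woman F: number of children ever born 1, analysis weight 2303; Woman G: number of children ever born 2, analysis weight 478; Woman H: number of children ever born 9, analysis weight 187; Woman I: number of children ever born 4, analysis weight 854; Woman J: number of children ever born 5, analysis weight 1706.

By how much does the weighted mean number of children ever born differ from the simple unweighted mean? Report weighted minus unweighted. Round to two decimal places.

0.35

Unweighted sum = 5 + 0 + 9 + 9 + 4 + 1 + 2 + 9 + 4 + 5 = 48
Unweighted mean = 48 / 10 = 4.8
Weighted sum = 5×1522 + 0×243 + 9×1791 + 9×1857 + 4×826 + 1×2303 + 2×478 + 9×187 + 4×854 + 5×1706
  = 7610 + 0 + 16119 + 16713 + 3304 + 2303 + 956 + 1683 + 3416 + 8530 = 60634
Sum of weights = 11767
Weighted mean = 60634 / 11767 = 5.1528852
Difference (weighted minus unweighted) = 0.35288519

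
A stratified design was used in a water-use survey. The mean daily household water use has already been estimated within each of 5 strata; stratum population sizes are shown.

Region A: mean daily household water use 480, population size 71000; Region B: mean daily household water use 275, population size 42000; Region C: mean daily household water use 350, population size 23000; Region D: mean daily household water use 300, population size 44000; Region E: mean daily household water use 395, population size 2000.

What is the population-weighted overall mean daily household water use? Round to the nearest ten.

370

Σ Nₕ·x̄ₕ = 480×71000 + 275×42000 + 350×23000 + 300×44000 + 395×2000
  = 67670000
Σ Nₕ = 71000 + 42000 + 23000 + 44000 + 2000 = 182000
Overall mean = 67670000 / 182000 = 371.81319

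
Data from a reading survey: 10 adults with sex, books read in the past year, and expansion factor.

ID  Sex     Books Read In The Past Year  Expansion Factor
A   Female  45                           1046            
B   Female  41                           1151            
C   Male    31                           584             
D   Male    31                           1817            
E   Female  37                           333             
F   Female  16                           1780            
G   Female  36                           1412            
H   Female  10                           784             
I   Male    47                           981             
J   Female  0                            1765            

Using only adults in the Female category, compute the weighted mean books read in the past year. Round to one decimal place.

Female rows: A, B, E, F, G, H, J
Weighted sum = 193734
Sum of weights = 1046 + 1151 + 333 + 1780 + 1412 + 784 + 1765 = 8271
Weighted mean = 193734 / 8271 = 23.423286

23.4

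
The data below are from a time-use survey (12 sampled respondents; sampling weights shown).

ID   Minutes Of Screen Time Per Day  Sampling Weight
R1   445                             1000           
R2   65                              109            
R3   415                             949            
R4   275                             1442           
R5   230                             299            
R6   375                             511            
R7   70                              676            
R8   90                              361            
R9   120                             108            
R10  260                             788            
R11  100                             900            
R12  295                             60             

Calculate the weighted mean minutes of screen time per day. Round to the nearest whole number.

265

Weighted sum = 1908215
Sum of weights = 1000 + 109 + 949 + 1442 + 299 + 511 + 676 + 361 + 108 + 788 + 900 + 60 = 7203
Weighted mean = 1908215 / 7203 = 264.91948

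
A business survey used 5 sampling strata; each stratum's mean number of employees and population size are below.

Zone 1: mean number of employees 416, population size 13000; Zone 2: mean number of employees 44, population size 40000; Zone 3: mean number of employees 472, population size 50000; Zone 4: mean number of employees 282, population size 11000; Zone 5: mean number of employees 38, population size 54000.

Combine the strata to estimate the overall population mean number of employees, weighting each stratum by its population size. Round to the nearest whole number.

Σ Nₕ·x̄ₕ = 416×13000 + 44×40000 + 472×50000 + 282×11000 + 38×54000
  = 5408000 + 1760000 + 23600000 + 3102000 + 2052000 = 35922000
Σ Nₕ = 13000 + 40000 + 50000 + 11000 + 54000 = 168000
Overall mean = 35922000 / 168000 = 213.82143

214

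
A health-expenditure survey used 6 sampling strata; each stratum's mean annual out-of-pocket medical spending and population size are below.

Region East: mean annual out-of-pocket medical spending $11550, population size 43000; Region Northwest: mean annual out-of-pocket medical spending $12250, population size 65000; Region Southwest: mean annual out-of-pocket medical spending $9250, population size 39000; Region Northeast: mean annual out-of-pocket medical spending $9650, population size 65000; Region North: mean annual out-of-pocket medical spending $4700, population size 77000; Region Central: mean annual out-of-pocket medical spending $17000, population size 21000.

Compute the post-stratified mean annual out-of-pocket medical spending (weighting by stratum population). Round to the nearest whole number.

9677

Σ Nₕ·x̄ₕ = 11550×43000 + 12250×65000 + 9250×39000 + 9650×65000 + 4700×77000 + 17000×21000
  = 2999800000
Σ Nₕ = 310000
Overall mean = 2999800000 / 310000 = 9676.7742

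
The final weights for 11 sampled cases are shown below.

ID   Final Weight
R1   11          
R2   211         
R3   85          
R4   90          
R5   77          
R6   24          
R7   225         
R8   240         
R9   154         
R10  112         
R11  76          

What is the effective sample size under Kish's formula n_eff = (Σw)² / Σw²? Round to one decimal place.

Σ wᵢ = 11 + 211 + 85 + 90 + 77 + 24 + 225 + 240 + 154 + 112 + 76 = 1305
Σ wᵢ² = 216733
n_eff = 1305² / 216733 = 1703025 / 216733 = 7.8577097

7.9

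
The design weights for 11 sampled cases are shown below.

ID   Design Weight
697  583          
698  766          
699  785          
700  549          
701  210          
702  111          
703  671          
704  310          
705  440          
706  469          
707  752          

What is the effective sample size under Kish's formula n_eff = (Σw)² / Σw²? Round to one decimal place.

9.3

Σ wᵢ = 583 + 766 + 785 + 549 + 210 + 111 + 671 + 310 + 440 + 469 + 752 = 5646
Σ wᵢ² = 3426098
n_eff = 5646² / 3426098 = 31877316 / 3426098 = 9.3042628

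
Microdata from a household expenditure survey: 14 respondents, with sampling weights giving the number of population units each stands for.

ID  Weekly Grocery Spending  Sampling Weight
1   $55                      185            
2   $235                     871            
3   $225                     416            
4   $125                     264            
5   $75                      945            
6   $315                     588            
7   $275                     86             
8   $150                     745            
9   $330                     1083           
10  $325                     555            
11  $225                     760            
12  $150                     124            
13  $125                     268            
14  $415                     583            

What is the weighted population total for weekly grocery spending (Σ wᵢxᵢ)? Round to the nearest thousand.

1736000

Weighted total = 1735765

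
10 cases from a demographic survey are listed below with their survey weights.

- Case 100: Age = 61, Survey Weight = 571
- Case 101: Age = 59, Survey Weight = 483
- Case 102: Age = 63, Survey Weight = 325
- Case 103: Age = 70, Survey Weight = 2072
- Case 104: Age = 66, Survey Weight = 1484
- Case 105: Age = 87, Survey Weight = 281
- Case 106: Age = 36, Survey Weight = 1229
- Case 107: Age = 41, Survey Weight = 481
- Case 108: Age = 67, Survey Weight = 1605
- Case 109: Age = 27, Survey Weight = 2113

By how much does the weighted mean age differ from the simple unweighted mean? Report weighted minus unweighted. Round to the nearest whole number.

-3

Unweighted sum = 61 + 59 + 63 + 70 + 66 + 87 + 36 + 41 + 67 + 27 = 577
Unweighted mean = 577 / 10 = 57.7
Weighted sum = 61×571 + 59×483 + 63×325 + 70×2072 + 66×1484 + 87×281 + 36×1229 + 41×481 + 67×1605 + 27×2113
  = 34831 + 28497 + 20475 + 145040 + 97944 + 24447 + 44244 + 19721 + 107535 + 57051 = 579785
Sum of weights = 571 + 483 + 325 + 2072 + 1484 + 281 + 1229 + 481 + 1605 + 2113 = 10644
Weighted mean = 579785 / 10644 = 54.470594
Difference (weighted minus unweighted) = -3.2294062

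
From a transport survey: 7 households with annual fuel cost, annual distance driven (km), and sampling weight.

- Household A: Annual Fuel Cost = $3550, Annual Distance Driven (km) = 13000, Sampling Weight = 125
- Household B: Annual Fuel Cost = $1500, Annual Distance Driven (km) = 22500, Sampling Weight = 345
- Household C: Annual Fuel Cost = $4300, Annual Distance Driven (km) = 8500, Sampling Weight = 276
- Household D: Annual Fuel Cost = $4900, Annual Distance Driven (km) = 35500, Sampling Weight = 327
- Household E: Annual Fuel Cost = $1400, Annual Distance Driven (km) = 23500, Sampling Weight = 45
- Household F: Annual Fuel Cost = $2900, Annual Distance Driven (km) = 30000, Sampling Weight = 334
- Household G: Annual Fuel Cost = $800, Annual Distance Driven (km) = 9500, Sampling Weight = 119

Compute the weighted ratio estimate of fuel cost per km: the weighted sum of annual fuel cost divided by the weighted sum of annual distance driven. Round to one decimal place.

Σ wᵢ·y = 3550×125 + 1500×345 + 4300×276 + 4900×327 + 1400×45 + 2900×334 + 800×119
  = 443750 + 517500 + 1186800 + 1602300 + 63000 + 968600 + 95200 = 4877150
Σ wᵢ·x = 13000×125 + 22500×345 + 8500×276 + 35500×327 + 23500×45 + 30000×334 + 9500×119
  = 1625000 + 7762500 + 2346000 + 11608500 + 1057500 + 10020000 + 1130500 = 35550000
Ratio = 4877150 / 35550000 = 0.13719128

0.1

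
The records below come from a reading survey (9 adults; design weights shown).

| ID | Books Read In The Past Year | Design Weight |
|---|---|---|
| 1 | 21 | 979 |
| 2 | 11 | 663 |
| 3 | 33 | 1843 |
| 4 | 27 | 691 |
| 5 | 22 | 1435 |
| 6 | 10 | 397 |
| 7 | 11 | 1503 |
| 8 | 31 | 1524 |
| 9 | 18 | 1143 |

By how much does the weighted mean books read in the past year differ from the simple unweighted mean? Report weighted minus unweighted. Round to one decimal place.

Unweighted sum = 21 + 11 + 33 + 27 + 22 + 10 + 11 + 31 + 18 = 184
Unweighted mean = 184 / 9 = 20.444444
Weighted sum = 21×979 + 11×663 + 33×1843 + 27×691 + 22×1435 + 10×397 + 11×1503 + 31×1524 + 18×1143
  = 227219
Sum of weights = 979 + 663 + 1843 + 691 + 1435 + 397 + 1503 + 1524 + 1143 = 10178
Weighted mean = 227219 / 10178 = 22.324523
Difference (weighted minus unweighted) = 1.880079

1.9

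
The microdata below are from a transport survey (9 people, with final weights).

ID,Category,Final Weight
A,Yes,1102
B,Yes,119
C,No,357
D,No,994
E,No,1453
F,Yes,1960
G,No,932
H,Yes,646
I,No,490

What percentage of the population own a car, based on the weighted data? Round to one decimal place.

Sum of weights for 'Yes' = 1102 + 119 + 1960 + 646 = 3827
Total weight = 8053
Weighted proportion = 3827 / 8053 = 0.47522662 → 47.522662%

47.5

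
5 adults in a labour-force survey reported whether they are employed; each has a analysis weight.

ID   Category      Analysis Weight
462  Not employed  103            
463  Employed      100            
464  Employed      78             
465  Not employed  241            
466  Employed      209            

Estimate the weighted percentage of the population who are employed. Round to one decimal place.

52.9

Sum of weights for 'Employed' = 100 + 78 + 209 = 387
Total weight = 103 + 100 + 78 + 241 + 209 = 731
Weighted proportion = 387 / 731 = 0.52941176 → 52.941176%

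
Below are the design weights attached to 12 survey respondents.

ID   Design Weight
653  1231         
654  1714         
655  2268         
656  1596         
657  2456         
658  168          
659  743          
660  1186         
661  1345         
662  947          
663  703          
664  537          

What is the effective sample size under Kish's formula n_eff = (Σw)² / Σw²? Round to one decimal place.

9.4

Σ wᵢ = 1231 + 1714 + 2268 + 1596 + 2456 + 168 + 743 + 1186 + 1345 + 947 + 703 + 537 = 14894
Σ wᵢ² = 23651414
n_eff = 14894² / 23651414 = 221831236 / 23651414 = 9.3791955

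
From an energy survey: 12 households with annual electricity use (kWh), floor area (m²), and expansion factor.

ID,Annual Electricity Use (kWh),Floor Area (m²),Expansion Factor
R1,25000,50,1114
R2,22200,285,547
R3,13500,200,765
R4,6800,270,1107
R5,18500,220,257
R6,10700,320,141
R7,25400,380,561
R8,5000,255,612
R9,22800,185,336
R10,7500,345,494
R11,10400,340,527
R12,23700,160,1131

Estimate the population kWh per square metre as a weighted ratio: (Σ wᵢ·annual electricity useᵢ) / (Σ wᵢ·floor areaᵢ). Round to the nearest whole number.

72

Σ wᵢ·y = 25000×1114 + 22200×547 + 13500×765 + 6800×1107 + 18500×257 + 10700×141 + 25400×561 + 5000×612 + 22800×336 + 7500×494 + 10400×527 + 23700×1131
  = 125072400
Σ wᵢ·x = 50×1114 + 285×547 + 200×765 + 270×1107 + 220×257 + 320×141 + 380×561 + 255×612 + 185×336 + 345×494 + 340×527 + 160×1131
  = 1727115
Ratio = 125072400 / 1727115 = 72.41695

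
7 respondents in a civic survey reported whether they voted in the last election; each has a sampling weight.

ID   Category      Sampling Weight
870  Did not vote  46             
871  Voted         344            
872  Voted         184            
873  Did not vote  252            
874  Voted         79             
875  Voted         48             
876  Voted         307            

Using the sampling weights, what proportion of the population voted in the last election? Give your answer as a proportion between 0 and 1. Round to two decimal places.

Sum of weights for 'Voted' = 344 + 184 + 79 + 48 + 307 = 962
Total weight = 46 + 344 + 184 + 252 + 79 + 48 + 307 = 1260
Weighted proportion = 962 / 1260 = 0.76349206

0.76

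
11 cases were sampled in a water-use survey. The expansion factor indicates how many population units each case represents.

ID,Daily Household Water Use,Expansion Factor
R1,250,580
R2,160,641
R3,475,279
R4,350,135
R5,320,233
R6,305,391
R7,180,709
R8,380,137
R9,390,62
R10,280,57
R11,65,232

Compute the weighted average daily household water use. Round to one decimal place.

247.7

Weighted sum = 250×580 + 160×641 + 475×279 + 350×135 + 320×233 + 305×391 + 180×709 + 380×137 + 390×62 + 280×57 + 65×232
  = 145000 + 102560 + 132525 + 47250 + 74560 + 119255 + 127620 + 52060 + 24180 + 15960 + 15080 = 856050
Sum of weights = 580 + 641 + 279 + 135 + 233 + 391 + 709 + 137 + 62 + 57 + 232 = 3456
Weighted mean = 856050 / 3456 = 247.69965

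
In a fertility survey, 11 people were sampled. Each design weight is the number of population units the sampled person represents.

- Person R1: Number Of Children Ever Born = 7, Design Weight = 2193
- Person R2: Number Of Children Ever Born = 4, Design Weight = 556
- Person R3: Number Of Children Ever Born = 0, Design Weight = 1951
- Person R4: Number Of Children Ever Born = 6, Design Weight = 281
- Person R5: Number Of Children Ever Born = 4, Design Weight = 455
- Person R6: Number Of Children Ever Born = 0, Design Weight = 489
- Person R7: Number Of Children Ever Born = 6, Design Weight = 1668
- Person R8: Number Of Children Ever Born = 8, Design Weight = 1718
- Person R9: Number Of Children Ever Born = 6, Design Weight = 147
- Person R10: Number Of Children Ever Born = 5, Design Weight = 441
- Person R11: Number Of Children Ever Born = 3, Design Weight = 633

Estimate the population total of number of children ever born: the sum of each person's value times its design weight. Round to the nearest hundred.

Weighted total = 7×2193 + 4×556 + 0×1951 + 6×281 + 4×455 + 0×489 + 6×1668 + 8×1718 + 6×147 + 5×441 + 3×633
  = 15351 + 2224 + 0 + 1686 + 1820 + 0 + 10008 + 13744 + 882 + 2205 + 1899 = 49819

49800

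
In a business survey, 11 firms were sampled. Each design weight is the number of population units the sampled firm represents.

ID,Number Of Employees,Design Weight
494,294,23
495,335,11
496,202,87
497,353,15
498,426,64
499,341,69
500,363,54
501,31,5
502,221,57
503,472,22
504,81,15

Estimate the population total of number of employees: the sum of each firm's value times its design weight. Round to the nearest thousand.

Weighted total = 294×23 + 335×11 + 202×87 + 353×15 + 426×64 + 341×69 + 363×54 + 31×5 + 221×57 + 472×22 + 81×15
  = 128062

128000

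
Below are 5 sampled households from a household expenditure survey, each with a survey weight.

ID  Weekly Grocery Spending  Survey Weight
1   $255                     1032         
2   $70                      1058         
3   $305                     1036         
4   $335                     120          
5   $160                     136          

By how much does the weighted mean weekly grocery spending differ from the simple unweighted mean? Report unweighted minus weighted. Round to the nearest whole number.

Unweighted sum = 255 + 70 + 305 + 335 + 160 = 1125
Unweighted mean = 1125 / 5 = 225
Weighted sum = 255×1032 + 70×1058 + 305×1036 + 335×120 + 160×136
  = 715160
Sum of weights = 1032 + 1058 + 1036 + 120 + 136 = 3382
Weighted mean = 715160 / 3382 = 211.46067
Difference (unweighted minus weighted) = 13.539326

14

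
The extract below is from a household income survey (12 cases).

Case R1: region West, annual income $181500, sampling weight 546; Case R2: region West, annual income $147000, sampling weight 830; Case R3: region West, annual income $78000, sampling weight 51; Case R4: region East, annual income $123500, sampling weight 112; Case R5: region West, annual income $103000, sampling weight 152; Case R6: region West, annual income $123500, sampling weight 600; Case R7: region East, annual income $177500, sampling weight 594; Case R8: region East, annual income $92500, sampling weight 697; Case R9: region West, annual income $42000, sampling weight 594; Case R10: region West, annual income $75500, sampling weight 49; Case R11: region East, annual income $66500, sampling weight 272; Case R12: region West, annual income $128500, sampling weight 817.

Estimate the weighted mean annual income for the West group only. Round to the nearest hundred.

123200

West rows: R1, R2, R3, R5, R6, R9, R10, R12
Weighted sum = 181500×546 + 147000×830 + 78000×51 + 103000×152 + 123500×600 + 42000×594 + 75500×49 + 128500×817
  = 99099000 + 122010000 + 3978000 + 15656000 + 74100000 + 24948000 + 3699500 + 104984500 = 448475000
Sum of weights = 546 + 830 + 51 + 152 + 600 + 594 + 49 + 817 = 3639
Weighted mean = 448475000 / 3639 = 123241.28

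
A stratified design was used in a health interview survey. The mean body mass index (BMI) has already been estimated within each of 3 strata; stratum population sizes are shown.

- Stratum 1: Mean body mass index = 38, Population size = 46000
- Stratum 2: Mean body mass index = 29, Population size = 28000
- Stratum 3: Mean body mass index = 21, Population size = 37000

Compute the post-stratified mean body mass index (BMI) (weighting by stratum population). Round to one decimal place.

Σ Nₕ·x̄ₕ = 38×46000 + 29×28000 + 21×37000
  = 3337000
Σ Nₕ = 46000 + 28000 + 37000 = 111000
Overall mean = 3337000 / 111000 = 30.063063

30.1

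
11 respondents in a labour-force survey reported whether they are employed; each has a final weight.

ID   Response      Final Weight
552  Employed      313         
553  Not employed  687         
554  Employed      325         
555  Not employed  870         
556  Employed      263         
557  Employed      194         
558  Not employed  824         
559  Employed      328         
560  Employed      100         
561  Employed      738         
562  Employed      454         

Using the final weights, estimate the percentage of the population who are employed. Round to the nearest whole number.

53

Sum of weights for 'Employed' = 313 + 325 + 263 + 194 + 328 + 100 + 738 + 454 = 2715
Total weight = 313 + 687 + 325 + 870 + 263 + 194 + 824 + 328 + 100 + 738 + 454 = 5096
Weighted proportion = 2715 / 5096 = 0.5327708 → 53.27708%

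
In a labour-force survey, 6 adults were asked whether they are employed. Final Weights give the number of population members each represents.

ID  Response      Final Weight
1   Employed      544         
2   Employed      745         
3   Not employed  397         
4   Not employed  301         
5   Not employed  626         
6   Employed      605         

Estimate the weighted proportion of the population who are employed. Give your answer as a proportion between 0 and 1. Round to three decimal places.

Sum of weights for 'Employed' = 544 + 745 + 605 = 1894
Total weight = 544 + 745 + 397 + 301 + 626 + 605 = 3218
Weighted proportion = 1894 / 3218 = 0.58856433

0.589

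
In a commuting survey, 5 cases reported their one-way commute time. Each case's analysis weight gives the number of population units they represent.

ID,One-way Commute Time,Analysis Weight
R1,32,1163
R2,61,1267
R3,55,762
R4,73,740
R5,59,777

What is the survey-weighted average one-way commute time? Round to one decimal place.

54.4

Weighted sum = 32×1163 + 61×1267 + 55×762 + 73×740 + 59×777
  = 256276
Sum of weights = 1163 + 1267 + 762 + 740 + 777 = 4709
Weighted mean = 256276 / 4709 = 54.422595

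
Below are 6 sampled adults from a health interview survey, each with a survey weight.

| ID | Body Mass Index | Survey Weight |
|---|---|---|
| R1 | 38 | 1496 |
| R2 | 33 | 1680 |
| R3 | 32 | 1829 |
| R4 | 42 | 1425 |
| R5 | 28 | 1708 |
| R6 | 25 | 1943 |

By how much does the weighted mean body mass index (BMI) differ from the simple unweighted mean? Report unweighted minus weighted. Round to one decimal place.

Unweighted sum = 38 + 33 + 32 + 42 + 28 + 25 = 198
Unweighted mean = 198 / 6 = 33
Weighted sum = 38×1496 + 33×1680 + 32×1829 + 42×1425 + 28×1708 + 25×1943
  = 327065
Sum of weights = 1496 + 1680 + 1829 + 1425 + 1708 + 1943 = 10081
Weighted mean = 327065 / 10081 = 32.443706
Difference (unweighted minus weighted) = 0.55629402

0.6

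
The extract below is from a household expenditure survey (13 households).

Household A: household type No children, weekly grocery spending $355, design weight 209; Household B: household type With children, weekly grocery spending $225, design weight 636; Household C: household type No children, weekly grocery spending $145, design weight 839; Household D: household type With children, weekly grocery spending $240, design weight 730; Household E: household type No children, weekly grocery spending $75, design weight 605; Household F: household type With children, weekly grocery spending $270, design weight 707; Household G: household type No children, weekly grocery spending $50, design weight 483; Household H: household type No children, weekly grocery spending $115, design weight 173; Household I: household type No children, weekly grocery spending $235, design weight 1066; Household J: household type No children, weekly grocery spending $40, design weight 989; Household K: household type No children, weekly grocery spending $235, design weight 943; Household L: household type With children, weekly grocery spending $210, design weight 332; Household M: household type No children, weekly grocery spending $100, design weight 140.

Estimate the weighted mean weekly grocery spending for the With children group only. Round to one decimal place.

With children rows: B, D, F, L
Weighted sum = 225×636 + 240×730 + 270×707 + 210×332
  = 143100 + 175200 + 190890 + 69720 = 578910
Sum of weights = 2405
Weighted mean = 578910 / 2405 = 240.71102

240.7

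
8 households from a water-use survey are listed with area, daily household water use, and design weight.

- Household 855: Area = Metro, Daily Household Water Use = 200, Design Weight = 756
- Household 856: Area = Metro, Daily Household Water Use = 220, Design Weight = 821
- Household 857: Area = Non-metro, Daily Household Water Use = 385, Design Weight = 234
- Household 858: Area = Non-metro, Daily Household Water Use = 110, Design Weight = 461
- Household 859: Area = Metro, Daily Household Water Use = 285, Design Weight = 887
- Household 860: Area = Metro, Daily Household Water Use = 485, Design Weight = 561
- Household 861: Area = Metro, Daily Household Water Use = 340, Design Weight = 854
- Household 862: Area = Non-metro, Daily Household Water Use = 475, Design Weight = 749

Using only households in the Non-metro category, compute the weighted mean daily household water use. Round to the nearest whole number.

344

Non-metro rows: 857, 858, 862
Weighted sum = 385×234 + 110×461 + 475×749
  = 90090 + 50710 + 355775 = 496575
Sum of weights = 234 + 461 + 749 = 1444
Weighted mean = 496575 / 1444 = 343.8885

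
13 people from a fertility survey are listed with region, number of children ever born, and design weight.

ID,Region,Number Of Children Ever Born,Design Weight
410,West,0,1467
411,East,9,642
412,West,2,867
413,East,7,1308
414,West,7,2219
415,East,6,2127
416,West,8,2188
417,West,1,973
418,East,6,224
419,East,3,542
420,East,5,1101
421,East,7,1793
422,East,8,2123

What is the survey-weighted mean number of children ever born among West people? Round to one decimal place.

4.6

West rows: 410, 412, 414, 416, 417
Weighted sum = 0×1467 + 2×867 + 7×2219 + 8×2188 + 1×973
  = 0 + 1734 + 15533 + 17504 + 973 = 35744
Sum of weights = 1467 + 867 + 2219 + 2188 + 973 = 7714
Weighted mean = 35744 / 7714 = 4.6336531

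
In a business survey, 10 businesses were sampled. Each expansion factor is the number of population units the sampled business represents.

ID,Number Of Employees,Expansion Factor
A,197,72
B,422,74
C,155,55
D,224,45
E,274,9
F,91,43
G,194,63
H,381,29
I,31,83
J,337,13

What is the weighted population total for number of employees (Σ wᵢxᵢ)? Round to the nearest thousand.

Weighted total = 197×72 + 422×74 + 155×55 + 224×45 + 274×9 + 91×43 + 194×63 + 381×29 + 31×83 + 337×13
  = 14184 + 31228 + 8525 + 10080 + 2466 + 3913 + 12222 + 11049 + 2573 + 4381 = 100621

101000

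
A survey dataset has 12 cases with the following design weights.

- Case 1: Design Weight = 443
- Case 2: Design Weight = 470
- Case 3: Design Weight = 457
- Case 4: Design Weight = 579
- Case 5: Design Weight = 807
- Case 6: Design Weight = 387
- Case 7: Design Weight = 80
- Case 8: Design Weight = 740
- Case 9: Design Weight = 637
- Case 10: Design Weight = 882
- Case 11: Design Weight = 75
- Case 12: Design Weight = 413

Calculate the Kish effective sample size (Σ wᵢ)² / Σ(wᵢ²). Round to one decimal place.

Σ wᵢ = 443 + 470 + 457 + 579 + 807 + 387 + 80 + 740 + 637 + 882 + 75 + 413 = 5970
Σ wᵢ² = 3676144
n_eff = 5970² / 3676144 = 35640900 / 3676144 = 9.695186

9.7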